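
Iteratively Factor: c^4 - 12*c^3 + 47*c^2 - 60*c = (c - 3)*(c^3 - 9*c^2 + 20*c) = (c - 4)*(c - 3)*(c^2 - 5*c) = c*(c - 4)*(c - 3)*(c - 5)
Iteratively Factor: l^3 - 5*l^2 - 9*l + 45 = (l + 3)*(l^2 - 8*l + 15) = (l - 3)*(l + 3)*(l - 5)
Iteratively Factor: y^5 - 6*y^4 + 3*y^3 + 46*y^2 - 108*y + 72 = (y + 3)*(y^4 - 9*y^3 + 30*y^2 - 44*y + 24) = (y - 3)*(y + 3)*(y^3 - 6*y^2 + 12*y - 8) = (y - 3)*(y - 2)*(y + 3)*(y^2 - 4*y + 4) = (y - 3)*(y - 2)^2*(y + 3)*(y - 2)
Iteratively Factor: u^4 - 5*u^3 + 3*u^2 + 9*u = (u + 1)*(u^3 - 6*u^2 + 9*u) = u*(u + 1)*(u^2 - 6*u + 9) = u*(u - 3)*(u + 1)*(u - 3)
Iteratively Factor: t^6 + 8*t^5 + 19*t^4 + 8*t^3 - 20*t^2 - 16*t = (t)*(t^5 + 8*t^4 + 19*t^3 + 8*t^2 - 20*t - 16) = t*(t - 1)*(t^4 + 9*t^3 + 28*t^2 + 36*t + 16) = t*(t - 1)*(t + 2)*(t^3 + 7*t^2 + 14*t + 8) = t*(t - 1)*(t + 2)^2*(t^2 + 5*t + 4) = t*(t - 1)*(t + 2)^2*(t + 4)*(t + 1)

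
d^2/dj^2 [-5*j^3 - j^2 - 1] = -30*j - 2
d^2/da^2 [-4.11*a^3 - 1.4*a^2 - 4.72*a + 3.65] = -24.66*a - 2.8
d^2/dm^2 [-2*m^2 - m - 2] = -4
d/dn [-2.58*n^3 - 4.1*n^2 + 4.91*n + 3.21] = -7.74*n^2 - 8.2*n + 4.91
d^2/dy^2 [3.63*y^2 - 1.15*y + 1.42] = 7.26000000000000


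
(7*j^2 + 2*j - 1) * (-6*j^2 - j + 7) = -42*j^4 - 19*j^3 + 53*j^2 + 15*j - 7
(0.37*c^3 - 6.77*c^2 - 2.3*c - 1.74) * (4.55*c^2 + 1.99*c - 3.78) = 1.6835*c^5 - 30.0672*c^4 - 25.3359*c^3 + 13.0966*c^2 + 5.2314*c + 6.5772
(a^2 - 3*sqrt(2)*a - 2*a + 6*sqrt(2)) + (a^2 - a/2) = 2*a^2 - 3*sqrt(2)*a - 5*a/2 + 6*sqrt(2)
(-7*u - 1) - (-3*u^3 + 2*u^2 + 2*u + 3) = 3*u^3 - 2*u^2 - 9*u - 4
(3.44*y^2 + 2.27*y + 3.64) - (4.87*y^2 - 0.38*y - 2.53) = -1.43*y^2 + 2.65*y + 6.17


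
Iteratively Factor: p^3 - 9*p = (p)*(p^2 - 9) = p*(p + 3)*(p - 3)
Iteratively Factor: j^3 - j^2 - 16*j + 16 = (j - 4)*(j^2 + 3*j - 4) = (j - 4)*(j - 1)*(j + 4)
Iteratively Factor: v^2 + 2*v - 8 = (v + 4)*(v - 2)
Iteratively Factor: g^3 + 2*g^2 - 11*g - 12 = (g + 4)*(g^2 - 2*g - 3) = (g + 1)*(g + 4)*(g - 3)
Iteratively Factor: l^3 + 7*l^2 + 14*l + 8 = (l + 1)*(l^2 + 6*l + 8) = (l + 1)*(l + 2)*(l + 4)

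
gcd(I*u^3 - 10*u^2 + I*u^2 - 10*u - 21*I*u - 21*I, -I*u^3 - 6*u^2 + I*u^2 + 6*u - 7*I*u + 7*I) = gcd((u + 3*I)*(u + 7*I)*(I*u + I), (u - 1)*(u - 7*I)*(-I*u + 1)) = 1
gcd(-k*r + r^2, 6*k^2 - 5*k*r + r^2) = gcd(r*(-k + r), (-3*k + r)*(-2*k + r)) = 1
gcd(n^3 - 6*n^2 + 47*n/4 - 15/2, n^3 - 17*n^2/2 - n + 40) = n - 5/2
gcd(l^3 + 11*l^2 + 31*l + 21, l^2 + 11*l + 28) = l + 7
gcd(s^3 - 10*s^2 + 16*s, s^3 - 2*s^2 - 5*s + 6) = 1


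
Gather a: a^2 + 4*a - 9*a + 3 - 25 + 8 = a^2 - 5*a - 14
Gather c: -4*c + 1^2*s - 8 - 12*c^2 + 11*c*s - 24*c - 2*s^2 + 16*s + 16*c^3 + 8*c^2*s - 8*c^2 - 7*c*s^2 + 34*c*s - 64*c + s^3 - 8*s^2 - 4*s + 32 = 16*c^3 + c^2*(8*s - 20) + c*(-7*s^2 + 45*s - 92) + s^3 - 10*s^2 + 13*s + 24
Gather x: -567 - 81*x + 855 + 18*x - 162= 126 - 63*x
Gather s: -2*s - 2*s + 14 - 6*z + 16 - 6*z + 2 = -4*s - 12*z + 32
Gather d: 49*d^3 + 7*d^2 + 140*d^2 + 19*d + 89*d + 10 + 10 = 49*d^3 + 147*d^2 + 108*d + 20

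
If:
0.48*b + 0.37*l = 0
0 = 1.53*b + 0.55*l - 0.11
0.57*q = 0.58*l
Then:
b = 0.13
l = -0.17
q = -0.18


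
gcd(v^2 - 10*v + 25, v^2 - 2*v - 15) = v - 5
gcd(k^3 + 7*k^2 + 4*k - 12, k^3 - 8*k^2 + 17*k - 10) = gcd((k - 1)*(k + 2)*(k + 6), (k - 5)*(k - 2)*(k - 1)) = k - 1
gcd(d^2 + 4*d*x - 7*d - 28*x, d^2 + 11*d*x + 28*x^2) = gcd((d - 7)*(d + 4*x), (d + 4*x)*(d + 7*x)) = d + 4*x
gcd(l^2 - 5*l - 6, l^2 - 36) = l - 6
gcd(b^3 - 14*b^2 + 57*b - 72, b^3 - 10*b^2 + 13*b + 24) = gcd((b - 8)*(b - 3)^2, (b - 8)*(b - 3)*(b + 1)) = b^2 - 11*b + 24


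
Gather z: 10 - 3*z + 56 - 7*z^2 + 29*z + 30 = -7*z^2 + 26*z + 96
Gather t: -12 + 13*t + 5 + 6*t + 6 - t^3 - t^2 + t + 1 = -t^3 - t^2 + 20*t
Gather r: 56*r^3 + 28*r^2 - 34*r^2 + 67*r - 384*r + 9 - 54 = 56*r^3 - 6*r^2 - 317*r - 45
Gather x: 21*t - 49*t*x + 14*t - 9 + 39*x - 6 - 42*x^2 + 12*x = 35*t - 42*x^2 + x*(51 - 49*t) - 15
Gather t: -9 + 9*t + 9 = 9*t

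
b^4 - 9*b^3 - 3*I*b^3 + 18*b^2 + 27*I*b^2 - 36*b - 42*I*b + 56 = (b - 7)*(b - 2)*(b - 4*I)*(b + I)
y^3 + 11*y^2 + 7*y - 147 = (y - 3)*(y + 7)^2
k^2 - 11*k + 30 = (k - 6)*(k - 5)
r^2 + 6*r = r*(r + 6)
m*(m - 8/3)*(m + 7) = m^3 + 13*m^2/3 - 56*m/3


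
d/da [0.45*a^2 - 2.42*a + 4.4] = 0.9*a - 2.42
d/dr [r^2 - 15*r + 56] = 2*r - 15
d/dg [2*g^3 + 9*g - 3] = 6*g^2 + 9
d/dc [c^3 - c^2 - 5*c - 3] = 3*c^2 - 2*c - 5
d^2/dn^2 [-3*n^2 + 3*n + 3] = -6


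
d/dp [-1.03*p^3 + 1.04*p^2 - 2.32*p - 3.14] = -3.09*p^2 + 2.08*p - 2.32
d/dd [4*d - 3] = 4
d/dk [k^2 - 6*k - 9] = 2*k - 6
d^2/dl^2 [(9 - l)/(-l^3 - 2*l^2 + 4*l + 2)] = 2*(3*l^5 - 48*l^4 - 136*l^3 + 12*l^2 + 174*l - 188)/(l^9 + 6*l^8 - 46*l^6 - 24*l^5 + 120*l^4 + 44*l^3 - 72*l^2 - 48*l - 8)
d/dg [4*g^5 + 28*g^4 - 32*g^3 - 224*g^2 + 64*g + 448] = 20*g^4 + 112*g^3 - 96*g^2 - 448*g + 64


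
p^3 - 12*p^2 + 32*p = p*(p - 8)*(p - 4)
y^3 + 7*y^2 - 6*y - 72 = (y - 3)*(y + 4)*(y + 6)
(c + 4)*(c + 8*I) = c^2 + 4*c + 8*I*c + 32*I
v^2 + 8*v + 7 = (v + 1)*(v + 7)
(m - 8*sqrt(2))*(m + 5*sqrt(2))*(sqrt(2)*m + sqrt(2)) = sqrt(2)*m^3 - 6*m^2 + sqrt(2)*m^2 - 80*sqrt(2)*m - 6*m - 80*sqrt(2)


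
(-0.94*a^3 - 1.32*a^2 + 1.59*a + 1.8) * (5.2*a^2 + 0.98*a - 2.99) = -4.888*a^5 - 7.7852*a^4 + 9.785*a^3 + 14.865*a^2 - 2.9901*a - 5.382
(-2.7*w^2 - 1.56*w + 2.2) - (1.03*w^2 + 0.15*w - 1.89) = -3.73*w^2 - 1.71*w + 4.09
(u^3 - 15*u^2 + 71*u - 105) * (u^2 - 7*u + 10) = u^5 - 22*u^4 + 186*u^3 - 752*u^2 + 1445*u - 1050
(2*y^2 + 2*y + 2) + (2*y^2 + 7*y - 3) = 4*y^2 + 9*y - 1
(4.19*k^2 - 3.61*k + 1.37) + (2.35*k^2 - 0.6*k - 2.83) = 6.54*k^2 - 4.21*k - 1.46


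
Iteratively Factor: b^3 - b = (b - 1)*(b^2 + b) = (b - 1)*(b + 1)*(b)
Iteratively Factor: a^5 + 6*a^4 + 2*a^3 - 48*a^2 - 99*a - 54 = (a - 3)*(a^4 + 9*a^3 + 29*a^2 + 39*a + 18) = (a - 3)*(a + 1)*(a^3 + 8*a^2 + 21*a + 18) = (a - 3)*(a + 1)*(a + 2)*(a^2 + 6*a + 9) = (a - 3)*(a + 1)*(a + 2)*(a + 3)*(a + 3)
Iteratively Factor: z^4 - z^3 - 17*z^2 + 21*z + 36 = (z + 1)*(z^3 - 2*z^2 - 15*z + 36) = (z - 3)*(z + 1)*(z^2 + z - 12) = (z - 3)*(z + 1)*(z + 4)*(z - 3)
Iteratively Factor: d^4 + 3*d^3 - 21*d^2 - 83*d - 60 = (d - 5)*(d^3 + 8*d^2 + 19*d + 12) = (d - 5)*(d + 1)*(d^2 + 7*d + 12) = (d - 5)*(d + 1)*(d + 3)*(d + 4)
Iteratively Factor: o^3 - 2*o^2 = (o)*(o^2 - 2*o) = o*(o - 2)*(o)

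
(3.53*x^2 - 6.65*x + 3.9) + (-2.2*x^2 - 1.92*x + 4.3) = 1.33*x^2 - 8.57*x + 8.2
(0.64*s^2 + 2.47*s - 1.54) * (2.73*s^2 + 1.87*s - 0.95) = 1.7472*s^4 + 7.9399*s^3 - 0.193299999999999*s^2 - 5.2263*s + 1.463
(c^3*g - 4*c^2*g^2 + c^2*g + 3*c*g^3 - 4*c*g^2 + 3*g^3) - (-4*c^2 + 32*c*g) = c^3*g - 4*c^2*g^2 + c^2*g + 4*c^2 + 3*c*g^3 - 4*c*g^2 - 32*c*g + 3*g^3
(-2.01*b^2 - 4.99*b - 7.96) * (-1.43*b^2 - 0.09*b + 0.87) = 2.8743*b^4 + 7.3166*b^3 + 10.0832*b^2 - 3.6249*b - 6.9252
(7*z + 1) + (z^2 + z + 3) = z^2 + 8*z + 4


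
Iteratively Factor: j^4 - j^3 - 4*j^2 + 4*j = (j)*(j^3 - j^2 - 4*j + 4) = j*(j - 2)*(j^2 + j - 2) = j*(j - 2)*(j + 2)*(j - 1)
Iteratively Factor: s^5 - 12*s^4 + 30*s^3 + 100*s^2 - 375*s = (s)*(s^4 - 12*s^3 + 30*s^2 + 100*s - 375) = s*(s - 5)*(s^3 - 7*s^2 - 5*s + 75) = s*(s - 5)^2*(s^2 - 2*s - 15) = s*(s - 5)^3*(s + 3)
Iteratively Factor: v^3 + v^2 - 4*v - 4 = (v - 2)*(v^2 + 3*v + 2) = (v - 2)*(v + 1)*(v + 2)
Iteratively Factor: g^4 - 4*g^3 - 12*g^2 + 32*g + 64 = (g + 2)*(g^3 - 6*g^2 + 32) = (g - 4)*(g + 2)*(g^2 - 2*g - 8) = (g - 4)^2*(g + 2)*(g + 2)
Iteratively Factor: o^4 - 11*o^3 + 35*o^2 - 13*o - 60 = (o + 1)*(o^3 - 12*o^2 + 47*o - 60) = (o - 3)*(o + 1)*(o^2 - 9*o + 20) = (o - 4)*(o - 3)*(o + 1)*(o - 5)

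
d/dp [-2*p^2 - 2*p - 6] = -4*p - 2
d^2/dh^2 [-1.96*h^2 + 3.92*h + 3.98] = -3.92000000000000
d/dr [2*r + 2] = 2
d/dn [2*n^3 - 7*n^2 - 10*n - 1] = 6*n^2 - 14*n - 10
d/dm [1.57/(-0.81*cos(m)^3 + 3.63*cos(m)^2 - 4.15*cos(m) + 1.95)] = (-3.8151*cos(m)^2 + 11.3982*cos(m) - 6.5155)*sin(m)/(0.81*cos(m)^3 - 3.63*cos(m)^2 + 4.15*cos(m) - 1.95)^2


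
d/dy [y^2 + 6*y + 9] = 2*y + 6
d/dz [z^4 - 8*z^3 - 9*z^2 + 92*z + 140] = 4*z^3 - 24*z^2 - 18*z + 92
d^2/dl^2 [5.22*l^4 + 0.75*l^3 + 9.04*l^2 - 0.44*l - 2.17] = 62.64*l^2 + 4.5*l + 18.08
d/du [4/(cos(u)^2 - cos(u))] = 4*(-sin(u)/cos(u)^2 + 2*tan(u))/(cos(u) - 1)^2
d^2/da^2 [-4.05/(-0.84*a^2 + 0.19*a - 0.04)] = (-5.71536*a^2 + 1.29276*a + 4.05*(1.68*a - 0.19)*(3.36*a - 0.38) - 0.27216)/(0.84*a^2 - 0.19*a + 0.04)^3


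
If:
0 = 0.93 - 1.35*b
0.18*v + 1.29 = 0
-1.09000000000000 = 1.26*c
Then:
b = 0.69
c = -0.87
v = -7.17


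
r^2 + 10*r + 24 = (r + 4)*(r + 6)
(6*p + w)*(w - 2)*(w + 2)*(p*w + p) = 6*p^2*w^3 + 6*p^2*w^2 - 24*p^2*w - 24*p^2 + p*w^4 + p*w^3 - 4*p*w^2 - 4*p*w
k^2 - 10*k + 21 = (k - 7)*(k - 3)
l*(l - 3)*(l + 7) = l^3 + 4*l^2 - 21*l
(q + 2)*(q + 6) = q^2 + 8*q + 12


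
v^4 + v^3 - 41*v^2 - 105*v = v*(v - 7)*(v + 3)*(v + 5)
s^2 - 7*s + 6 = (s - 6)*(s - 1)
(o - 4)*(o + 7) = o^2 + 3*o - 28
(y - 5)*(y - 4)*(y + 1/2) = y^3 - 17*y^2/2 + 31*y/2 + 10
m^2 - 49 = (m - 7)*(m + 7)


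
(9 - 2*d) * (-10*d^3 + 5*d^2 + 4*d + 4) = 20*d^4 - 100*d^3 + 37*d^2 + 28*d + 36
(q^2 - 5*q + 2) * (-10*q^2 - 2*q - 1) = -10*q^4 + 48*q^3 - 11*q^2 + q - 2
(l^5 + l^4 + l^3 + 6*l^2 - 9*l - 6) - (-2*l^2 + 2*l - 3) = l^5 + l^4 + l^3 + 8*l^2 - 11*l - 3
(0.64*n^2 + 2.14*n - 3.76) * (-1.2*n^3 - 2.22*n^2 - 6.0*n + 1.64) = -0.768*n^5 - 3.9888*n^4 - 4.0788*n^3 - 3.4432*n^2 + 26.0696*n - 6.1664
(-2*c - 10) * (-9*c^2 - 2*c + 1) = 18*c^3 + 94*c^2 + 18*c - 10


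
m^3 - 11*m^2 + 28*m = m*(m - 7)*(m - 4)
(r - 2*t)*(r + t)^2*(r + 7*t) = r^4 + 7*r^3*t - 3*r^2*t^2 - 23*r*t^3 - 14*t^4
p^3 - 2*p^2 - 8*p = p*(p - 4)*(p + 2)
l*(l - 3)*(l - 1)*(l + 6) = l^4 + 2*l^3 - 21*l^2 + 18*l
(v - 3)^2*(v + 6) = v^3 - 27*v + 54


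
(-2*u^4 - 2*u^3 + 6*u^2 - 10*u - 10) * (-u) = 2*u^5 + 2*u^4 - 6*u^3 + 10*u^2 + 10*u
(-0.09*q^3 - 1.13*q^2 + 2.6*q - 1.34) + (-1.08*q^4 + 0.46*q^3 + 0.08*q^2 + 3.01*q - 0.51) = -1.08*q^4 + 0.37*q^3 - 1.05*q^2 + 5.61*q - 1.85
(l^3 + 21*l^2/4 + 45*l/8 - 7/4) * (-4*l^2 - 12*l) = -4*l^5 - 33*l^4 - 171*l^3/2 - 121*l^2/2 + 21*l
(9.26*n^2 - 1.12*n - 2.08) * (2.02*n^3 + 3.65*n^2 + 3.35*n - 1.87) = 18.7052*n^5 + 31.5366*n^4 + 22.7314*n^3 - 28.6602*n^2 - 4.8736*n + 3.8896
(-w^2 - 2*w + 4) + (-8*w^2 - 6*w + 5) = -9*w^2 - 8*w + 9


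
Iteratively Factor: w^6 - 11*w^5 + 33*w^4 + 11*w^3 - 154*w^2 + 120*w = (w + 2)*(w^5 - 13*w^4 + 59*w^3 - 107*w^2 + 60*w) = (w - 5)*(w + 2)*(w^4 - 8*w^3 + 19*w^2 - 12*w) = (w - 5)*(w - 3)*(w + 2)*(w^3 - 5*w^2 + 4*w) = (w - 5)*(w - 4)*(w - 3)*(w + 2)*(w^2 - w) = (w - 5)*(w - 4)*(w - 3)*(w - 1)*(w + 2)*(w)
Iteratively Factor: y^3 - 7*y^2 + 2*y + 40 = (y + 2)*(y^2 - 9*y + 20) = (y - 5)*(y + 2)*(y - 4)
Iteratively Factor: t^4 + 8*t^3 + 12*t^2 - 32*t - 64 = (t + 4)*(t^3 + 4*t^2 - 4*t - 16) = (t + 4)^2*(t^2 - 4) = (t + 2)*(t + 4)^2*(t - 2)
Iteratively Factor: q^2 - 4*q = (q)*(q - 4)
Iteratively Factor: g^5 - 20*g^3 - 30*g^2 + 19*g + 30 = (g - 5)*(g^4 + 5*g^3 + 5*g^2 - 5*g - 6) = (g - 5)*(g + 3)*(g^3 + 2*g^2 - g - 2) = (g - 5)*(g + 2)*(g + 3)*(g^2 - 1) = (g - 5)*(g + 1)*(g + 2)*(g + 3)*(g - 1)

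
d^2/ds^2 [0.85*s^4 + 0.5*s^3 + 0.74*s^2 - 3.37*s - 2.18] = 10.2*s^2 + 3.0*s + 1.48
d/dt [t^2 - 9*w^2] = 2*t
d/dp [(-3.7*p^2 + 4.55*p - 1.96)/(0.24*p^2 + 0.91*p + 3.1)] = (-4.459*p^2 - 21.9992*p + 15.8886)/(0.0576*p^4 + 0.4368*p^3 + 2.3161*p^2 + 5.642*p + 9.61)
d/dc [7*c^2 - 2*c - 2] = 14*c - 2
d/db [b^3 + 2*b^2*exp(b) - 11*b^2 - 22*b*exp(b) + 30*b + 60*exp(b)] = 2*b^2*exp(b) + 3*b^2 - 18*b*exp(b) - 22*b + 38*exp(b) + 30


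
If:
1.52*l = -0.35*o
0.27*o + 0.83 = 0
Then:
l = 0.71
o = -3.07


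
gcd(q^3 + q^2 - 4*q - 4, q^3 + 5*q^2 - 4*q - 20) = q^2 - 4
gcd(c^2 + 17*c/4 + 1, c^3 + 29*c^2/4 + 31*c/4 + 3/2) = c + 1/4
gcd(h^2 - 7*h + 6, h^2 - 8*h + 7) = h - 1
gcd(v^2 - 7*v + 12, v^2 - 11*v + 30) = 1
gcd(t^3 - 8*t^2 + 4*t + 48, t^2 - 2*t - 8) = t^2 - 2*t - 8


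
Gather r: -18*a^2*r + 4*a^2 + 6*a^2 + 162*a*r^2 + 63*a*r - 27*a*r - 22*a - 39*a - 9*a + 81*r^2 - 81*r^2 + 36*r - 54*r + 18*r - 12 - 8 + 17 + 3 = 10*a^2 + 162*a*r^2 - 70*a + r*(-18*a^2 + 36*a)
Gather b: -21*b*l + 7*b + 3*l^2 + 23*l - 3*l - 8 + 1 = b*(7 - 21*l) + 3*l^2 + 20*l - 7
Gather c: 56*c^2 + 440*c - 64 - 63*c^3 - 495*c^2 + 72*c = -63*c^3 - 439*c^2 + 512*c - 64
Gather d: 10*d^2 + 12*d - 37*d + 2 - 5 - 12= 10*d^2 - 25*d - 15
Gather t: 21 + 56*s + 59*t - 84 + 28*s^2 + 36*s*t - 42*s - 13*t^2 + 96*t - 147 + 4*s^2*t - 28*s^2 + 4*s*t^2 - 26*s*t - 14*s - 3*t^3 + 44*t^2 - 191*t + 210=-3*t^3 + t^2*(4*s + 31) + t*(4*s^2 + 10*s - 36)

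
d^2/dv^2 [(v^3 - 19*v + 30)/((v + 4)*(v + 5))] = 84/(v^3 + 12*v^2 + 48*v + 64)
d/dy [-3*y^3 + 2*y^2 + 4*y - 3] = -9*y^2 + 4*y + 4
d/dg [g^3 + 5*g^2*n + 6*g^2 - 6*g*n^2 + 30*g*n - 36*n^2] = 3*g^2 + 10*g*n + 12*g - 6*n^2 + 30*n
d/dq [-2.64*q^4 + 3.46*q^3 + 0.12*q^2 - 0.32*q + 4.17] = -10.56*q^3 + 10.38*q^2 + 0.24*q - 0.32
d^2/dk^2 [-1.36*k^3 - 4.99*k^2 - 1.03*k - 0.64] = -8.16*k - 9.98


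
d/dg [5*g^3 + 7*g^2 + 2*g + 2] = 15*g^2 + 14*g + 2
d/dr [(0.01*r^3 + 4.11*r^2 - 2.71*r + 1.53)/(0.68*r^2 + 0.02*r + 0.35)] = (0.0068*r^4 + 0.000399999999999956*r^3 + 1.9355*r^2 + 0.7962*r - 0.9791)/(0.4624*r^4 + 0.0272*r^3 + 0.4764*r^2 + 0.014*r + 0.1225)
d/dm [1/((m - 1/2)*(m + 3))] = 2*(-4*m - 5)/(4*m^4 + 20*m^3 + 13*m^2 - 30*m + 9)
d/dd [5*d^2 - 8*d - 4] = 10*d - 8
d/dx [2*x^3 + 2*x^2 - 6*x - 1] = 6*x^2 + 4*x - 6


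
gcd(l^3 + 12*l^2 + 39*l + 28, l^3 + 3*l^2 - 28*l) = l + 7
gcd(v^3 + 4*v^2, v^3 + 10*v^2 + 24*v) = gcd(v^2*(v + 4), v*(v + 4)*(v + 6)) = v^2 + 4*v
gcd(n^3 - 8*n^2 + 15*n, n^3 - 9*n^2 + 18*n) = n^2 - 3*n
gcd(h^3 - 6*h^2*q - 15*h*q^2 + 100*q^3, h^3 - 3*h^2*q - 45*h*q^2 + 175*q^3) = h^2 - 10*h*q + 25*q^2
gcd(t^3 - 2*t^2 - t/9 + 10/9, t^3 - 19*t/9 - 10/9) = t^2 - t - 10/9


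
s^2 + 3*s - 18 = (s - 3)*(s + 6)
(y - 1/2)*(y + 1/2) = y^2 - 1/4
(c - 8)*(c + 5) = c^2 - 3*c - 40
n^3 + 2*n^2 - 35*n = n*(n - 5)*(n + 7)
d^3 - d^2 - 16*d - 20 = (d - 5)*(d + 2)^2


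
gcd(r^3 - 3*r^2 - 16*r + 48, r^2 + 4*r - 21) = r - 3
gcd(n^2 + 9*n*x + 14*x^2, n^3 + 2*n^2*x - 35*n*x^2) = n + 7*x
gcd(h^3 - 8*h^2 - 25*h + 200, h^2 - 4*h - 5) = h - 5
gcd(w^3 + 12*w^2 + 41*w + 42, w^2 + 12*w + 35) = w + 7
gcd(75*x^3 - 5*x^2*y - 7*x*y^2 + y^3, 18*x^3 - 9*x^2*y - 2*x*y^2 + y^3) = 3*x + y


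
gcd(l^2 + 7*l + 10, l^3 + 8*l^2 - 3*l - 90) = l + 5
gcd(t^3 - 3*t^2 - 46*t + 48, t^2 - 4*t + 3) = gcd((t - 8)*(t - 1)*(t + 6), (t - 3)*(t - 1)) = t - 1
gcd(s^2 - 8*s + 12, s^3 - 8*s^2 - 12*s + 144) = s - 6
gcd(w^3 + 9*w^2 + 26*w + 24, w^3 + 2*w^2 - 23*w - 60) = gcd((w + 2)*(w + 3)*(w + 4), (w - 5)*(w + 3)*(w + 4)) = w^2 + 7*w + 12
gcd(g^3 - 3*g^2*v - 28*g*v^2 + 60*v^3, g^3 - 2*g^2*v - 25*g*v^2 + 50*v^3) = -g^2 - 3*g*v + 10*v^2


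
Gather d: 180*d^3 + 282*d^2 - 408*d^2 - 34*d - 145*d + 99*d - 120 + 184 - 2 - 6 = 180*d^3 - 126*d^2 - 80*d + 56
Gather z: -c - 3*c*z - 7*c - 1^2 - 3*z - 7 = -8*c + z*(-3*c - 3) - 8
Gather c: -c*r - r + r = -c*r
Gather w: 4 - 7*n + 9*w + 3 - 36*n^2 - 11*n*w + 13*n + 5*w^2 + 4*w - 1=-36*n^2 + 6*n + 5*w^2 + w*(13 - 11*n) + 6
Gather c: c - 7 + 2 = c - 5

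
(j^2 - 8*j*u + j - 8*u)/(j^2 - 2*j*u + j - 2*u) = (-j + 8*u)/(-j + 2*u)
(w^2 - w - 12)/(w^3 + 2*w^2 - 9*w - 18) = (w - 4)/(w^2 - w - 6)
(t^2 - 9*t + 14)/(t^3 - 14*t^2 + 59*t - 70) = 1/(t - 5)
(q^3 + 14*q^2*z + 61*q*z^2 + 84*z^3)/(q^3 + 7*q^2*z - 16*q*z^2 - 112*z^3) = (-q - 3*z)/(-q + 4*z)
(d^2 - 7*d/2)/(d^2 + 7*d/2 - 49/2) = d/(d + 7)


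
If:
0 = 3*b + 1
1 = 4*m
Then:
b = -1/3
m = 1/4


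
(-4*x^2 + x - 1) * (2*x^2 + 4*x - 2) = -8*x^4 - 14*x^3 + 10*x^2 - 6*x + 2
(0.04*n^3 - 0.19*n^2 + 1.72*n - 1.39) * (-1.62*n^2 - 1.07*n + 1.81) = -0.0648*n^5 + 0.265*n^4 - 2.5107*n^3 + 0.0674999999999997*n^2 + 4.6005*n - 2.5159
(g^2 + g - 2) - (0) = g^2 + g - 2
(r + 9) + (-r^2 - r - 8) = 1 - r^2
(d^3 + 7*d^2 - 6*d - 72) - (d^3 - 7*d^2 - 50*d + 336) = 14*d^2 + 44*d - 408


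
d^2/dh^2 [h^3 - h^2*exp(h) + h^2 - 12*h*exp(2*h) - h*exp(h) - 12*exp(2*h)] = -h^2*exp(h) - 48*h*exp(2*h) - 5*h*exp(h) + 6*h - 96*exp(2*h) - 4*exp(h) + 2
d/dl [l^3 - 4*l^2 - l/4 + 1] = 3*l^2 - 8*l - 1/4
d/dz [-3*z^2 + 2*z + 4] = 2 - 6*z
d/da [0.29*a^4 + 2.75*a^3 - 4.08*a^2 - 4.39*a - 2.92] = 1.16*a^3 + 8.25*a^2 - 8.16*a - 4.39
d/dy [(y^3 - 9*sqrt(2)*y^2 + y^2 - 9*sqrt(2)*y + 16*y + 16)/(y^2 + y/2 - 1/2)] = 2*(2*y^2 - 2*y - 32 + 9*sqrt(2))/(4*y^2 - 4*y + 1)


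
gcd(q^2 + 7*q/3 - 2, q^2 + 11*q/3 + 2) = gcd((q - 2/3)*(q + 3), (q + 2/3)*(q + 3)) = q + 3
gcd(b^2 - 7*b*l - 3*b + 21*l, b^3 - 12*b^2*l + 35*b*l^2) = b - 7*l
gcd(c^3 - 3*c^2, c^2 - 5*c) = c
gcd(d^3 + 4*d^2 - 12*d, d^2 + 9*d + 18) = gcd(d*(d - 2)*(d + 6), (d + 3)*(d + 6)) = d + 6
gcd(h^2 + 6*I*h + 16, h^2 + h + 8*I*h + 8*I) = h + 8*I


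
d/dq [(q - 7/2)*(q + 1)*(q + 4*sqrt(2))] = 3*q^2 - 5*q + 8*sqrt(2)*q - 10*sqrt(2) - 7/2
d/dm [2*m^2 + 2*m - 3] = 4*m + 2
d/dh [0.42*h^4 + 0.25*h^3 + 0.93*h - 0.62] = 1.68*h^3 + 0.75*h^2 + 0.93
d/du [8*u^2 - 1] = 16*u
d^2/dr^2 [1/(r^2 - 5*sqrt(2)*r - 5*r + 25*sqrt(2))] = 2*(-r^2 + 5*r + 5*sqrt(2)*r + (-2*r + 5 + 5*sqrt(2))^2 - 25*sqrt(2))/(r^2 - 5*sqrt(2)*r - 5*r + 25*sqrt(2))^3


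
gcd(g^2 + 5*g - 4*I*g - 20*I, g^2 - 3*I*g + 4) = g - 4*I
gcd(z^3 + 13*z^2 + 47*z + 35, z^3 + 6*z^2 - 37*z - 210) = z^2 + 12*z + 35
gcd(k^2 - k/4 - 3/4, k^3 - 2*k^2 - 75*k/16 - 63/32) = k + 3/4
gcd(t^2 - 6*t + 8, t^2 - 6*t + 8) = t^2 - 6*t + 8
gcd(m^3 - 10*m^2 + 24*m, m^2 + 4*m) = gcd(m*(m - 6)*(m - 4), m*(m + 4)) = m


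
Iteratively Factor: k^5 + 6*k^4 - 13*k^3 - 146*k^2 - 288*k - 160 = (k + 4)*(k^4 + 2*k^3 - 21*k^2 - 62*k - 40) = (k + 4)^2*(k^3 - 2*k^2 - 13*k - 10) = (k - 5)*(k + 4)^2*(k^2 + 3*k + 2) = (k - 5)*(k + 2)*(k + 4)^2*(k + 1)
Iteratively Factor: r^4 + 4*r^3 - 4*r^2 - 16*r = (r + 4)*(r^3 - 4*r) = r*(r + 4)*(r^2 - 4) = r*(r + 2)*(r + 4)*(r - 2)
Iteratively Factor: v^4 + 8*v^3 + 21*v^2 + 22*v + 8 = (v + 1)*(v^3 + 7*v^2 + 14*v + 8) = (v + 1)*(v + 2)*(v^2 + 5*v + 4) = (v + 1)*(v + 2)*(v + 4)*(v + 1)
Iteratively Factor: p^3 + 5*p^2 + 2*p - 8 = (p - 1)*(p^2 + 6*p + 8) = (p - 1)*(p + 2)*(p + 4)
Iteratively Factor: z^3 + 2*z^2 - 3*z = (z - 1)*(z^2 + 3*z) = z*(z - 1)*(z + 3)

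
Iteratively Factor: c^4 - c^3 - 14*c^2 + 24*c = (c + 4)*(c^3 - 5*c^2 + 6*c) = c*(c + 4)*(c^2 - 5*c + 6) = c*(c - 3)*(c + 4)*(c - 2)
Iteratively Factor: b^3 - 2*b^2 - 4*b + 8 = (b + 2)*(b^2 - 4*b + 4) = (b - 2)*(b + 2)*(b - 2)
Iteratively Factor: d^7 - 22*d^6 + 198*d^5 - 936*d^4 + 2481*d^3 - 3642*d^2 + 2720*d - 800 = (d - 1)*(d^6 - 21*d^5 + 177*d^4 - 759*d^3 + 1722*d^2 - 1920*d + 800) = (d - 4)*(d - 1)*(d^5 - 17*d^4 + 109*d^3 - 323*d^2 + 430*d - 200) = (d - 4)^2*(d - 1)*(d^4 - 13*d^3 + 57*d^2 - 95*d + 50) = (d - 4)^2*(d - 1)^2*(d^3 - 12*d^2 + 45*d - 50) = (d - 5)*(d - 4)^2*(d - 1)^2*(d^2 - 7*d + 10) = (d - 5)*(d - 4)^2*(d - 2)*(d - 1)^2*(d - 5)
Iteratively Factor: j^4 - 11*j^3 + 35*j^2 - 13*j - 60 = (j + 1)*(j^3 - 12*j^2 + 47*j - 60) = (j - 5)*(j + 1)*(j^2 - 7*j + 12) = (j - 5)*(j - 3)*(j + 1)*(j - 4)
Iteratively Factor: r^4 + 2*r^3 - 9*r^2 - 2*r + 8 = (r - 1)*(r^3 + 3*r^2 - 6*r - 8) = (r - 2)*(r - 1)*(r^2 + 5*r + 4) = (r - 2)*(r - 1)*(r + 4)*(r + 1)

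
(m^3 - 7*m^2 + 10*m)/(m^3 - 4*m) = (m - 5)/(m + 2)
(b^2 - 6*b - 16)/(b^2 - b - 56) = (b + 2)/(b + 7)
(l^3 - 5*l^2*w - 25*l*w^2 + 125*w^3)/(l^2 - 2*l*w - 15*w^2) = (l^2 - 25*w^2)/(l + 3*w)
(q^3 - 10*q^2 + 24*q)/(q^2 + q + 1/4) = 4*q*(q^2 - 10*q + 24)/(4*q^2 + 4*q + 1)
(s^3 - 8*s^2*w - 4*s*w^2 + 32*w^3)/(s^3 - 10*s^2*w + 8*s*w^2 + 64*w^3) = (s - 2*w)/(s - 4*w)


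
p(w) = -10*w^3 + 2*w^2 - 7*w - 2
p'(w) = -30*w^2 + 4*w - 7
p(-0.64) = 5.92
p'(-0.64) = -21.85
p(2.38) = -142.14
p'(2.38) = -167.41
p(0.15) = -3.04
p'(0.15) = -7.08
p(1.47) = -39.73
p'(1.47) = -65.95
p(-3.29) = 398.79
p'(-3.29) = -344.88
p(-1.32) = 33.72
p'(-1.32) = -64.55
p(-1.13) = 22.89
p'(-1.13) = -49.83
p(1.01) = -17.33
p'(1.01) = -33.56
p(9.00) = -7193.00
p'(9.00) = -2401.00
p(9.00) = -7193.00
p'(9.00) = -2401.00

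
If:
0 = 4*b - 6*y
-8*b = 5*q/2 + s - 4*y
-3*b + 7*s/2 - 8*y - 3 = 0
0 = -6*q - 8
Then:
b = 26/81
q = -4/3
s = 394/243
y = 52/243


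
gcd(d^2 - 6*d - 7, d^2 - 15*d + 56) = d - 7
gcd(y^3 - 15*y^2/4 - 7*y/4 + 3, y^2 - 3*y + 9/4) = 1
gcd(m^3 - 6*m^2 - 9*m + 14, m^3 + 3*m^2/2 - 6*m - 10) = m + 2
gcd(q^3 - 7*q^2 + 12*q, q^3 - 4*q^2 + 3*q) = q^2 - 3*q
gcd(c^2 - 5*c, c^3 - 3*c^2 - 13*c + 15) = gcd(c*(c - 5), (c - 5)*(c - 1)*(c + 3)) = c - 5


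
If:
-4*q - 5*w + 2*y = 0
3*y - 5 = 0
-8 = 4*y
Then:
No Solution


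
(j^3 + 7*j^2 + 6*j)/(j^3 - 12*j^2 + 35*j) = (j^2 + 7*j + 6)/(j^2 - 12*j + 35)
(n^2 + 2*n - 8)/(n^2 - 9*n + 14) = (n + 4)/(n - 7)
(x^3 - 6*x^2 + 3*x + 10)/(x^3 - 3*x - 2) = (x - 5)/(x + 1)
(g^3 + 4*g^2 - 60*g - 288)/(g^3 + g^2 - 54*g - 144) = (g + 6)/(g + 3)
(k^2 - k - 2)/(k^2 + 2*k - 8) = (k + 1)/(k + 4)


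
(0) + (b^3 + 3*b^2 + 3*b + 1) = b^3 + 3*b^2 + 3*b + 1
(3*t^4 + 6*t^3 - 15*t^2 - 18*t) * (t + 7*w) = 3*t^5 + 21*t^4*w + 6*t^4 + 42*t^3*w - 15*t^3 - 105*t^2*w - 18*t^2 - 126*t*w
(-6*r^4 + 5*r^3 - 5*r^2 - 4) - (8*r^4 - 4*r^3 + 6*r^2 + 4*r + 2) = -14*r^4 + 9*r^3 - 11*r^2 - 4*r - 6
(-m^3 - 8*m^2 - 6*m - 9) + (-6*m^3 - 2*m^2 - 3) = -7*m^3 - 10*m^2 - 6*m - 12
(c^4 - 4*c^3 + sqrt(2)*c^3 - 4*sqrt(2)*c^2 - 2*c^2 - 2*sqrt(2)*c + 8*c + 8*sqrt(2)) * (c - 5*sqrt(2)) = c^5 - 4*sqrt(2)*c^4 - 4*c^4 - 12*c^3 + 16*sqrt(2)*c^3 + 8*sqrt(2)*c^2 + 48*c^2 - 32*sqrt(2)*c + 20*c - 80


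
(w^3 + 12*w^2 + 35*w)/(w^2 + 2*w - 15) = w*(w + 7)/(w - 3)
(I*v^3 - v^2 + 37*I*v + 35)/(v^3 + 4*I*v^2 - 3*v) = (I*v^3 - v^2 + 37*I*v + 35)/(v*(v^2 + 4*I*v - 3))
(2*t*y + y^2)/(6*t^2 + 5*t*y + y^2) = y/(3*t + y)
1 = 1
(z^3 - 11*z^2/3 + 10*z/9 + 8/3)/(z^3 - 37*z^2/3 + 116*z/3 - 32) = (z + 2/3)/(z - 8)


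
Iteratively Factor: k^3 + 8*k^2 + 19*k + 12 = (k + 1)*(k^2 + 7*k + 12) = (k + 1)*(k + 3)*(k + 4)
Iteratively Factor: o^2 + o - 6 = (o - 2)*(o + 3)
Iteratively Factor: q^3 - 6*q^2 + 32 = (q - 4)*(q^2 - 2*q - 8) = (q - 4)^2*(q + 2)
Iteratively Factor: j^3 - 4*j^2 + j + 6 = (j - 3)*(j^2 - j - 2) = (j - 3)*(j + 1)*(j - 2)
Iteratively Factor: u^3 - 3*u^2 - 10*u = (u + 2)*(u^2 - 5*u) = u*(u + 2)*(u - 5)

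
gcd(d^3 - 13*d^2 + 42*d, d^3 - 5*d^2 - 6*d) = d^2 - 6*d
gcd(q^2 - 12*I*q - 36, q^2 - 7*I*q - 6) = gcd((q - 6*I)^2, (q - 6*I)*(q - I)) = q - 6*I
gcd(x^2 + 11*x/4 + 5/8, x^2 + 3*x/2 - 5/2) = x + 5/2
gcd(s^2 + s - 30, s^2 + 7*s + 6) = s + 6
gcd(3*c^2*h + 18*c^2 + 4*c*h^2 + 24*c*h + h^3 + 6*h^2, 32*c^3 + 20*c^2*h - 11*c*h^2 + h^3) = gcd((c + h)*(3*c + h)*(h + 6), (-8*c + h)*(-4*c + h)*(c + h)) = c + h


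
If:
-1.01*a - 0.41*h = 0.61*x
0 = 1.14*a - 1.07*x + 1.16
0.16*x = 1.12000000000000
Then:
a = 5.55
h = -24.09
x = 7.00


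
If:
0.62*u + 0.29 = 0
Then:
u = -0.47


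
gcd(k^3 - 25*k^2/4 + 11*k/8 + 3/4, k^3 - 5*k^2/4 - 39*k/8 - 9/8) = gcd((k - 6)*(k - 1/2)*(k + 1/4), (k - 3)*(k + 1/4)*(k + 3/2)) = k + 1/4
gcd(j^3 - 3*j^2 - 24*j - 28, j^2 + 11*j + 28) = 1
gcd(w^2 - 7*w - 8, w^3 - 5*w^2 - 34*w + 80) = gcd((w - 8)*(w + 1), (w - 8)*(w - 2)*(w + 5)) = w - 8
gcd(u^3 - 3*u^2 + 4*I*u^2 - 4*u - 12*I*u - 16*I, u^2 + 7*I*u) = 1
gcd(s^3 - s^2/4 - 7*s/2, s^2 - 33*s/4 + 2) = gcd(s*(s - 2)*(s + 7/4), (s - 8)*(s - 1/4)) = 1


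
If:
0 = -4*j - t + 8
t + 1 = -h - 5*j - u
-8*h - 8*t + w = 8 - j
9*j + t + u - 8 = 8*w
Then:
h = -268*w - 9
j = -65*w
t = 260*w + 8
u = 333*w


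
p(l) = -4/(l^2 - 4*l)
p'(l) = -4*(4 - 2*l)/(l^2 - 4*l)^2 = 8*(l - 2)/(l^2*(l - 4)^2)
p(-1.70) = -0.41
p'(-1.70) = -0.32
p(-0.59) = -1.48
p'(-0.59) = -2.83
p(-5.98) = -0.07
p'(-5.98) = -0.02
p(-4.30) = -0.11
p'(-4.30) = -0.04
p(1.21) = 1.18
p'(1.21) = -0.55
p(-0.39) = -2.34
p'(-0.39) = -6.52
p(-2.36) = -0.27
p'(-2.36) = -0.15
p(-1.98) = -0.34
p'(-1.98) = -0.23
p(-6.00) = -0.07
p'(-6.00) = -0.02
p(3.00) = 1.33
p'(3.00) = 0.89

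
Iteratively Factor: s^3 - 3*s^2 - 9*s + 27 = (s - 3)*(s^2 - 9) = (s - 3)^2*(s + 3)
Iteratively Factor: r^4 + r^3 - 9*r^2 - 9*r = (r - 3)*(r^3 + 4*r^2 + 3*r) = (r - 3)*(r + 3)*(r^2 + r) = r*(r - 3)*(r + 3)*(r + 1)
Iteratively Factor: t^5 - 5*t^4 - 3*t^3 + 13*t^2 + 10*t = (t - 5)*(t^4 - 3*t^2 - 2*t) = (t - 5)*(t - 2)*(t^3 + 2*t^2 + t) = (t - 5)*(t - 2)*(t + 1)*(t^2 + t) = (t - 5)*(t - 2)*(t + 1)^2*(t)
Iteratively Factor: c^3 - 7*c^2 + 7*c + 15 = (c - 5)*(c^2 - 2*c - 3) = (c - 5)*(c - 3)*(c + 1)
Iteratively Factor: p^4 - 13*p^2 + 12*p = (p - 1)*(p^3 + p^2 - 12*p) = (p - 3)*(p - 1)*(p^2 + 4*p) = (p - 3)*(p - 1)*(p + 4)*(p)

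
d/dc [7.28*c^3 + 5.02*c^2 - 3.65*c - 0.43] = 21.84*c^2 + 10.04*c - 3.65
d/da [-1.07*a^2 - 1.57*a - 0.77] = -2.14*a - 1.57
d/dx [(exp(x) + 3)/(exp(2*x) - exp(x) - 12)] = -exp(x)/(exp(2*x) - 8*exp(x) + 16)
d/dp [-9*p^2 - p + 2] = -18*p - 1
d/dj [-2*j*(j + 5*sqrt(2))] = -4*j - 10*sqrt(2)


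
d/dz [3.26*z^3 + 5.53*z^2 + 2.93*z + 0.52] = 9.78*z^2 + 11.06*z + 2.93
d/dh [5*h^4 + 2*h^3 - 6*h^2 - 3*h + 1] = 20*h^3 + 6*h^2 - 12*h - 3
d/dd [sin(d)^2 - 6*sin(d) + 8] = 2*(sin(d) - 3)*cos(d)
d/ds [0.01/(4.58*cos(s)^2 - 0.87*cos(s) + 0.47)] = (0.0916*cos(s) - 0.0087)*sin(s)/(4.58*cos(s)^2 - 0.87*cos(s) + 0.47)^2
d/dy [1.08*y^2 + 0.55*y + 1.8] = 2.16*y + 0.55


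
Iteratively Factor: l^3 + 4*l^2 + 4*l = (l + 2)*(l^2 + 2*l) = l*(l + 2)*(l + 2)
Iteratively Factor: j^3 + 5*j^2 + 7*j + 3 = (j + 1)*(j^2 + 4*j + 3) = (j + 1)*(j + 3)*(j + 1)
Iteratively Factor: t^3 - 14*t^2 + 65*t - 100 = (t - 5)*(t^2 - 9*t + 20) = (t - 5)*(t - 4)*(t - 5)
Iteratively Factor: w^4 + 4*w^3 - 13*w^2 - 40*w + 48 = (w + 4)*(w^3 - 13*w + 12) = (w - 3)*(w + 4)*(w^2 + 3*w - 4) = (w - 3)*(w - 1)*(w + 4)*(w + 4)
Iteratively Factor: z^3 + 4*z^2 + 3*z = (z)*(z^2 + 4*z + 3) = z*(z + 3)*(z + 1)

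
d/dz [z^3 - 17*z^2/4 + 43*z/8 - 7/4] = 3*z^2 - 17*z/2 + 43/8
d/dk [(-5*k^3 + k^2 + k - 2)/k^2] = (-5*k^3 - k + 4)/k^3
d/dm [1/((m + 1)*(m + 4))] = (-2*m - 5)/(m^4 + 10*m^3 + 33*m^2 + 40*m + 16)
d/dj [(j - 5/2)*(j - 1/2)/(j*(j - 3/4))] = (36*j^2 - 40*j + 15)/(j^2*(16*j^2 - 24*j + 9))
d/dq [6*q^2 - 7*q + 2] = 12*q - 7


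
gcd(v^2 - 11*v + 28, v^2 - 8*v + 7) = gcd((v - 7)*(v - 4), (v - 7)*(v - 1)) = v - 7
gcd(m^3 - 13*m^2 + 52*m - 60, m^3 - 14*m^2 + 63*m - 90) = m^2 - 11*m + 30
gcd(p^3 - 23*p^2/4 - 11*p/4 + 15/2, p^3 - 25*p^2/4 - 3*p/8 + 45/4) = p^2 - 19*p/4 - 15/2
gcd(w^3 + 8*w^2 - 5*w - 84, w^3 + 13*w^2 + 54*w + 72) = w + 4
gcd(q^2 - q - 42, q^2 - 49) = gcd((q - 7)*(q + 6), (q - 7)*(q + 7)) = q - 7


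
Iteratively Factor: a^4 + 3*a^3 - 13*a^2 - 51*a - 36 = (a + 3)*(a^3 - 13*a - 12) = (a - 4)*(a + 3)*(a^2 + 4*a + 3) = (a - 4)*(a + 3)^2*(a + 1)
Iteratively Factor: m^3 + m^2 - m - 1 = (m + 1)*(m^2 - 1) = (m - 1)*(m + 1)*(m + 1)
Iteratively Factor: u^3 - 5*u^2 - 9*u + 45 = (u - 5)*(u^2 - 9) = (u - 5)*(u - 3)*(u + 3)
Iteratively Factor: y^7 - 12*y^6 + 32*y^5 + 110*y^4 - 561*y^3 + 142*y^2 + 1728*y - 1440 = (y - 3)*(y^6 - 9*y^5 + 5*y^4 + 125*y^3 - 186*y^2 - 416*y + 480) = (y - 3)*(y - 1)*(y^5 - 8*y^4 - 3*y^3 + 122*y^2 - 64*y - 480) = (y - 4)*(y - 3)*(y - 1)*(y^4 - 4*y^3 - 19*y^2 + 46*y + 120) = (y - 5)*(y - 4)*(y - 3)*(y - 1)*(y^3 + y^2 - 14*y - 24) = (y - 5)*(y - 4)^2*(y - 3)*(y - 1)*(y^2 + 5*y + 6) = (y - 5)*(y - 4)^2*(y - 3)*(y - 1)*(y + 3)*(y + 2)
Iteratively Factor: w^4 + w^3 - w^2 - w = (w)*(w^3 + w^2 - w - 1) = w*(w + 1)*(w^2 - 1) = w*(w + 1)^2*(w - 1)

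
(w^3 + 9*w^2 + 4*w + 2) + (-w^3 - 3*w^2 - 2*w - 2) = 6*w^2 + 2*w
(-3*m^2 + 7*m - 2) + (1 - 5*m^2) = -8*m^2 + 7*m - 1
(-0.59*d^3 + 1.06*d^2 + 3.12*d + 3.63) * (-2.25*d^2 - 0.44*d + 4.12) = 1.3275*d^5 - 2.1254*d^4 - 9.9172*d^3 - 5.1731*d^2 + 11.2572*d + 14.9556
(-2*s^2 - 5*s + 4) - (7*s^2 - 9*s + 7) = -9*s^2 + 4*s - 3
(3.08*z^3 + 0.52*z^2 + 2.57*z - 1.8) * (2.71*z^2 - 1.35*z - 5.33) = 8.3468*z^5 - 2.7488*z^4 - 10.1537*z^3 - 11.1191*z^2 - 11.2681*z + 9.594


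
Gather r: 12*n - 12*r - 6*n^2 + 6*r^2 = -6*n^2 + 12*n + 6*r^2 - 12*r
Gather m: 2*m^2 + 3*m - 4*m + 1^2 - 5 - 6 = 2*m^2 - m - 10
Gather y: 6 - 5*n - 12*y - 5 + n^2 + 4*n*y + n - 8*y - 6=n^2 - 4*n + y*(4*n - 20) - 5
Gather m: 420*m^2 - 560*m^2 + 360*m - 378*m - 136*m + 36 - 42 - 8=-140*m^2 - 154*m - 14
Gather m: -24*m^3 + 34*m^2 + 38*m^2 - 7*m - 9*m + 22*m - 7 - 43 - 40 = -24*m^3 + 72*m^2 + 6*m - 90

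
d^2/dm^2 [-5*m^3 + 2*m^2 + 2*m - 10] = 4 - 30*m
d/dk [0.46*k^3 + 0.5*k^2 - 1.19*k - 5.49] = 1.38*k^2 + 1.0*k - 1.19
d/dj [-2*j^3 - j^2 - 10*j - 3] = -6*j^2 - 2*j - 10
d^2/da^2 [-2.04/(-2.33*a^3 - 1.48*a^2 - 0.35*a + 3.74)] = (-(28.5192*a + 6.0384)*(2.33*a^3 + 1.48*a^2 + 0.35*a - 3.74) + 2.04*(6.99*a^2 + 2.96*a + 0.35)*(13.98*a^2 + 5.92*a + 0.7))/(2.33*a^3 + 1.48*a^2 + 0.35*a - 3.74)^3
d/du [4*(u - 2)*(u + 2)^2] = 4*(u + 2)*(3*u - 2)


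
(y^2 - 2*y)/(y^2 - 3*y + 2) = y/(y - 1)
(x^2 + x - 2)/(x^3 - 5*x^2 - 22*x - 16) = (x - 1)/(x^2 - 7*x - 8)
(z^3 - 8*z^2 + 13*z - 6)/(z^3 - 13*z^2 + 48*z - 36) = (z - 1)/(z - 6)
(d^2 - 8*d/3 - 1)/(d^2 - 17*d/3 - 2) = (d - 3)/(d - 6)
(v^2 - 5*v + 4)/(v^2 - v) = (v - 4)/v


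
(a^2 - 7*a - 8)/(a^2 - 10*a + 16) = (a + 1)/(a - 2)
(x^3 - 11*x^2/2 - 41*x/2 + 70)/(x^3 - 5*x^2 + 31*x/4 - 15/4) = 2*(x^2 - 3*x - 28)/(2*x^2 - 5*x + 3)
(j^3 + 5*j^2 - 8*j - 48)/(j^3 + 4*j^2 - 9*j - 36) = (j + 4)/(j + 3)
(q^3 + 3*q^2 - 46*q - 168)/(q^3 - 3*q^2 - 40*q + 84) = (q + 4)/(q - 2)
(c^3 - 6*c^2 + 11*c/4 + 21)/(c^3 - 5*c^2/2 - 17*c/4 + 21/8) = 2*(c - 4)/(2*c - 1)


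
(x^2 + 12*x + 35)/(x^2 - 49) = (x + 5)/(x - 7)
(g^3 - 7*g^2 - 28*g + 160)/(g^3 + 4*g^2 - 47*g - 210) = (g^2 - 12*g + 32)/(g^2 - g - 42)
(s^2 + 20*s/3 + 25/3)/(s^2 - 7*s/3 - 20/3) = (s + 5)/(s - 4)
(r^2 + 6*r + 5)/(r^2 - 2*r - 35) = (r + 1)/(r - 7)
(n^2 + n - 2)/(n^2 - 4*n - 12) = (n - 1)/(n - 6)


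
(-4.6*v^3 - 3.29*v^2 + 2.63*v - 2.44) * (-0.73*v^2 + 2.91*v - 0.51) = 3.358*v^5 - 10.9843*v^4 - 9.1478*v^3 + 11.1124*v^2 - 8.4417*v + 1.2444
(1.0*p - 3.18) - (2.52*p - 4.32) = 1.14 - 1.52*p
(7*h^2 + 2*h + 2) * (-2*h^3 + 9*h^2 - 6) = -14*h^5 + 59*h^4 + 14*h^3 - 24*h^2 - 12*h - 12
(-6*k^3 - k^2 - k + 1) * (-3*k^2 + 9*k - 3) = 18*k^5 - 51*k^4 + 12*k^3 - 9*k^2 + 12*k - 3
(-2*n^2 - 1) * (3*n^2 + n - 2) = -6*n^4 - 2*n^3 + n^2 - n + 2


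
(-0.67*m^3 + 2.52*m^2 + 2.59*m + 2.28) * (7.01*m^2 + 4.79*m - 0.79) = -4.6967*m^5 + 14.4559*m^4 + 30.756*m^3 + 26.3981*m^2 + 8.8751*m - 1.8012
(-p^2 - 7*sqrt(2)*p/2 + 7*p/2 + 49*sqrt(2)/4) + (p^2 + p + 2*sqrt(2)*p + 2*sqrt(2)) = -3*sqrt(2)*p/2 + 9*p/2 + 57*sqrt(2)/4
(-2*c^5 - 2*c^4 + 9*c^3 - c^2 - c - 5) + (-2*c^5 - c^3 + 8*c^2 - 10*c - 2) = -4*c^5 - 2*c^4 + 8*c^3 + 7*c^2 - 11*c - 7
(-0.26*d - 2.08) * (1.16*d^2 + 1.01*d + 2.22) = -0.3016*d^3 - 2.6754*d^2 - 2.678*d - 4.6176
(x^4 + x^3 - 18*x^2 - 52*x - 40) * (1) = x^4 + x^3 - 18*x^2 - 52*x - 40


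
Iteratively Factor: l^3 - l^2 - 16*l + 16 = (l - 4)*(l^2 + 3*l - 4) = (l - 4)*(l - 1)*(l + 4)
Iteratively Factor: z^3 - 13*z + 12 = (z + 4)*(z^2 - 4*z + 3) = (z - 1)*(z + 4)*(z - 3)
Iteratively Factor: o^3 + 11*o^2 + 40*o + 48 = (o + 3)*(o^2 + 8*o + 16) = (o + 3)*(o + 4)*(o + 4)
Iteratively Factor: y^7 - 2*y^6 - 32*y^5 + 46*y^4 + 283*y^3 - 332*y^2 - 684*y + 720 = (y + 4)*(y^6 - 6*y^5 - 8*y^4 + 78*y^3 - 29*y^2 - 216*y + 180) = (y - 5)*(y + 4)*(y^5 - y^4 - 13*y^3 + 13*y^2 + 36*y - 36) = (y - 5)*(y + 2)*(y + 4)*(y^4 - 3*y^3 - 7*y^2 + 27*y - 18) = (y - 5)*(y - 3)*(y + 2)*(y + 4)*(y^3 - 7*y + 6) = (y - 5)*(y - 3)*(y - 2)*(y + 2)*(y + 4)*(y^2 + 2*y - 3) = (y - 5)*(y - 3)*(y - 2)*(y - 1)*(y + 2)*(y + 4)*(y + 3)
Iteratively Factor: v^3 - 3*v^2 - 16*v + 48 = (v - 3)*(v^2 - 16) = (v - 4)*(v - 3)*(v + 4)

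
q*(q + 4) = q^2 + 4*q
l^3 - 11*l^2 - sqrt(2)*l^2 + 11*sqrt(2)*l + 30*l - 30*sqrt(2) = (l - 6)*(l - 5)*(l - sqrt(2))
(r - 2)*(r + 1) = r^2 - r - 2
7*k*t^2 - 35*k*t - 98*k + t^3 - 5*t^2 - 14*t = (7*k + t)*(t - 7)*(t + 2)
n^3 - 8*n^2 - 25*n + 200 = (n - 8)*(n - 5)*(n + 5)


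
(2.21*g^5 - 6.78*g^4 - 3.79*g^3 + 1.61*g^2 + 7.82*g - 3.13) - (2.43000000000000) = 2.21*g^5 - 6.78*g^4 - 3.79*g^3 + 1.61*g^2 + 7.82*g - 5.56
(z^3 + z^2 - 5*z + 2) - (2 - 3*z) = z^3 + z^2 - 2*z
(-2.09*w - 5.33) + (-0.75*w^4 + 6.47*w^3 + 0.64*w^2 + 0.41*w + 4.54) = -0.75*w^4 + 6.47*w^3 + 0.64*w^2 - 1.68*w - 0.79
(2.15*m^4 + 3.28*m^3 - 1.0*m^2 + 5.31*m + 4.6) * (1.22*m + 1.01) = 2.623*m^5 + 6.1731*m^4 + 2.0928*m^3 + 5.4682*m^2 + 10.9751*m + 4.646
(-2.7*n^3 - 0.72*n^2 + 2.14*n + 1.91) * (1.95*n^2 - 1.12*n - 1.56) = -5.265*n^5 + 1.62*n^4 + 9.1914*n^3 + 2.4509*n^2 - 5.4776*n - 2.9796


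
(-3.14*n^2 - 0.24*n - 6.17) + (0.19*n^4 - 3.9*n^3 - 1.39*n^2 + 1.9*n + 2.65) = 0.19*n^4 - 3.9*n^3 - 4.53*n^2 + 1.66*n - 3.52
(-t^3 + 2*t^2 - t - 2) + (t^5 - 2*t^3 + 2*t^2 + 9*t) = t^5 - 3*t^3 + 4*t^2 + 8*t - 2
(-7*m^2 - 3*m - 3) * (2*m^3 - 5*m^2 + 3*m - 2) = -14*m^5 + 29*m^4 - 12*m^3 + 20*m^2 - 3*m + 6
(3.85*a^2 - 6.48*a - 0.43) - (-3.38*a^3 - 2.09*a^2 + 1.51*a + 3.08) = 3.38*a^3 + 5.94*a^2 - 7.99*a - 3.51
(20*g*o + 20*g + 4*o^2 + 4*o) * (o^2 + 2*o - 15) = 20*g*o^3 + 60*g*o^2 - 260*g*o - 300*g + 4*o^4 + 12*o^3 - 52*o^2 - 60*o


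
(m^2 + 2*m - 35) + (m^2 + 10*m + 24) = 2*m^2 + 12*m - 11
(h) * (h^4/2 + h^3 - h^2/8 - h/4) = h^5/2 + h^4 - h^3/8 - h^2/4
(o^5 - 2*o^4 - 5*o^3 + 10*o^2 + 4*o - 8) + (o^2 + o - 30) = o^5 - 2*o^4 - 5*o^3 + 11*o^2 + 5*o - 38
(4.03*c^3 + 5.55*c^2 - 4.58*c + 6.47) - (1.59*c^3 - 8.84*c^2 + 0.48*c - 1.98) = 2.44*c^3 + 14.39*c^2 - 5.06*c + 8.45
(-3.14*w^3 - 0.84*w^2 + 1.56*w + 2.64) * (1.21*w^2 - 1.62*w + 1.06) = -3.7994*w^5 + 4.0704*w^4 - 0.0800000000000003*w^3 - 0.2232*w^2 - 2.6232*w + 2.7984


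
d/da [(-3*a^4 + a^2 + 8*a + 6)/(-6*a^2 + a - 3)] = (36*a^5 - 9*a^4 + 36*a^3 + 49*a^2 + 66*a - 30)/(36*a^4 - 12*a^3 + 37*a^2 - 6*a + 9)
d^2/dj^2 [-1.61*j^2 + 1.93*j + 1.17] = -3.22000000000000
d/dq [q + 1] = 1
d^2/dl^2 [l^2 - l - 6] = 2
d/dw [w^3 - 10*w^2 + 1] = w*(3*w - 20)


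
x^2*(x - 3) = x^3 - 3*x^2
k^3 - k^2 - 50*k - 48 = (k - 8)*(k + 1)*(k + 6)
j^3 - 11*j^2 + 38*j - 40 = (j - 5)*(j - 4)*(j - 2)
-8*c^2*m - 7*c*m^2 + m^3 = m*(-8*c + m)*(c + m)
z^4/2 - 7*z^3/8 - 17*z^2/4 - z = z*(z/2 + 1)*(z - 4)*(z + 1/4)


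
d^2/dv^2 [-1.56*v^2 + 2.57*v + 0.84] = -3.12000000000000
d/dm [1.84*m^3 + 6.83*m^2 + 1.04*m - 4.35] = 5.52*m^2 + 13.66*m + 1.04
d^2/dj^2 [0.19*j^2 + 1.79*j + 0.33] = 0.380000000000000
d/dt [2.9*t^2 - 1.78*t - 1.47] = 5.8*t - 1.78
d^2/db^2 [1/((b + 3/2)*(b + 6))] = 4*(4*(b + 6)^2 + 2*(b + 6)*(2*b + 3) + (2*b + 3)^2)/((b + 6)^3*(2*b + 3)^3)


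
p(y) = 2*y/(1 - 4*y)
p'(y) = 8*y/(1 - 4*y)^2 + 2/(1 - 4*y)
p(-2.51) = -0.45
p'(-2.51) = 0.02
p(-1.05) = -0.40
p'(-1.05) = 0.07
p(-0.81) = -0.38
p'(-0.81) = 0.11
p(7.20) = -0.52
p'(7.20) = 0.00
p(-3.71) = -0.47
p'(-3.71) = 0.01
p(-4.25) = -0.47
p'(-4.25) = 0.01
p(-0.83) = -0.38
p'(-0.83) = 0.11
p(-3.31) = -0.46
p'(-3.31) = 0.01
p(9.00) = -0.51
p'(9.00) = 0.00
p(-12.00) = -0.49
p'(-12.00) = 0.00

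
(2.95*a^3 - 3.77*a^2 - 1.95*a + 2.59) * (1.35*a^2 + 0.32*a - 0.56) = 3.9825*a^5 - 4.1455*a^4 - 5.4909*a^3 + 4.9837*a^2 + 1.9208*a - 1.4504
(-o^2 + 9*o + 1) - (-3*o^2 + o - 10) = 2*o^2 + 8*o + 11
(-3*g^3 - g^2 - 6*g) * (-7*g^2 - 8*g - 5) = 21*g^5 + 31*g^4 + 65*g^3 + 53*g^2 + 30*g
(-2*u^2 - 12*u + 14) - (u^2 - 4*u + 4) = -3*u^2 - 8*u + 10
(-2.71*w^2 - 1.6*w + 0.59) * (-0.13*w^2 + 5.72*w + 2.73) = 0.3523*w^4 - 15.2932*w^3 - 16.627*w^2 - 0.993200000000001*w + 1.6107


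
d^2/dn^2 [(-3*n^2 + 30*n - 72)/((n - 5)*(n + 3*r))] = 6*(2*(n - 5)^3*(n + 3*r) + (n - 5)^2*(n + 3*r)^2 + (n - 5)^2*(-n^2 + 10*n - 24) + (n - 5)*(n + 3*r)*(-n^2 + 10*n - 24) + (n + 3*r)^2*(-n^2 + 10*n - 24))/((n - 5)^3*(n + 3*r)^3)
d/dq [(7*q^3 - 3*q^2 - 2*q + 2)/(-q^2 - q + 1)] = q*(-7*q^3 - 14*q^2 + 22*q - 2)/(q^4 + 2*q^3 - q^2 - 2*q + 1)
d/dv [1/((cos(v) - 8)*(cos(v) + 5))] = (2*cos(v) - 3)*sin(v)/((cos(v) - 8)^2*(cos(v) + 5)^2)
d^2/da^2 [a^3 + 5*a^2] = 6*a + 10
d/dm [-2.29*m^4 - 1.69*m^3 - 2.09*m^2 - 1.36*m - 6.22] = -9.16*m^3 - 5.07*m^2 - 4.18*m - 1.36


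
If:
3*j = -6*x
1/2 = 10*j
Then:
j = 1/20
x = -1/40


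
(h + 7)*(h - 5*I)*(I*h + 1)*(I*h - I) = -h^4 - 6*h^3 + 6*I*h^3 + 12*h^2 + 36*I*h^2 + 30*h - 42*I*h - 35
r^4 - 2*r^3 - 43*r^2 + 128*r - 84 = (r - 6)*(r - 2)*(r - 1)*(r + 7)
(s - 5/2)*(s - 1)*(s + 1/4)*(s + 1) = s^4 - 9*s^3/4 - 13*s^2/8 + 9*s/4 + 5/8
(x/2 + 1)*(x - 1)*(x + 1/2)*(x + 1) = x^4/2 + 5*x^3/4 - 5*x/4 - 1/2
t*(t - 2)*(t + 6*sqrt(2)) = t^3 - 2*t^2 + 6*sqrt(2)*t^2 - 12*sqrt(2)*t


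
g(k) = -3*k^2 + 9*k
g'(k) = 9 - 6*k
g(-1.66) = -23.21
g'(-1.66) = 18.96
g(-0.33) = -3.30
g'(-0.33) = 10.98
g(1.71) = 6.62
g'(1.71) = -1.26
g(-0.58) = -6.23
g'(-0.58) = 12.48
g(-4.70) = -108.57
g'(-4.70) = 37.20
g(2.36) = 4.53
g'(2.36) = -5.16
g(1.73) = 6.59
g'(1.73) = -1.38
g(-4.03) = -84.99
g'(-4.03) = 33.18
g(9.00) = -162.00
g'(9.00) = -45.00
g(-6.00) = -162.00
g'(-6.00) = 45.00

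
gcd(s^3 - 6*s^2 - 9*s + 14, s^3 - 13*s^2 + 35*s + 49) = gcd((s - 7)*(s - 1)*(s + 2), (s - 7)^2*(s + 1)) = s - 7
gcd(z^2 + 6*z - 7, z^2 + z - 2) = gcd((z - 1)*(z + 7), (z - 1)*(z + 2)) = z - 1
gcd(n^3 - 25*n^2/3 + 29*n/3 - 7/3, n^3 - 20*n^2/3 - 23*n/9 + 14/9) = n^2 - 22*n/3 + 7/3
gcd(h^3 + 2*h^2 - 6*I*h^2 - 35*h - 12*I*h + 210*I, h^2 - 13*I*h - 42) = h - 6*I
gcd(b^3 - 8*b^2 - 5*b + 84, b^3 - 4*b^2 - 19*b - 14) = b - 7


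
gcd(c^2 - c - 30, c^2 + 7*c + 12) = 1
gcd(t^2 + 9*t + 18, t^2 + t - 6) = t + 3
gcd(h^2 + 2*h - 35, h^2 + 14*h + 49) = h + 7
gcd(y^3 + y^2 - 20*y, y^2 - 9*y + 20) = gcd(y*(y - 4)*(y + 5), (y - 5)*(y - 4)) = y - 4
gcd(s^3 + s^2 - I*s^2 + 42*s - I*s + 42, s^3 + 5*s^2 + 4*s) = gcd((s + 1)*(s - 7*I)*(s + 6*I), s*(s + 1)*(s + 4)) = s + 1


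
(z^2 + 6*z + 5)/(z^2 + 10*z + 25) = (z + 1)/(z + 5)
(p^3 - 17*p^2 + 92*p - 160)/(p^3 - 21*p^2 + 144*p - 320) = (p - 4)/(p - 8)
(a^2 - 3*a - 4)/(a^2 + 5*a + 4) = (a - 4)/(a + 4)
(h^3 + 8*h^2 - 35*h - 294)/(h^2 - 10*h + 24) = (h^2 + 14*h + 49)/(h - 4)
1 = 1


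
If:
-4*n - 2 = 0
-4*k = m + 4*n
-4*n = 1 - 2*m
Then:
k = 5/8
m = -1/2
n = -1/2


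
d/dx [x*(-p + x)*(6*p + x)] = -6*p^2 + 10*p*x + 3*x^2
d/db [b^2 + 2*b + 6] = 2*b + 2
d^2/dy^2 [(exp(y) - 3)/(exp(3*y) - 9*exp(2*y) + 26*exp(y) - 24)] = (4*exp(3*y) - 18*exp(2*y) + 4*exp(y) + 48)*exp(y)/(exp(6*y) - 18*exp(5*y) + 132*exp(4*y) - 504*exp(3*y) + 1056*exp(2*y) - 1152*exp(y) + 512)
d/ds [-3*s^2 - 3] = -6*s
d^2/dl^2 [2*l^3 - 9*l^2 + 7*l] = 12*l - 18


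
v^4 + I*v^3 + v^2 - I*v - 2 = (v - I)*(v + 2*I)*(-I*v - I)*(I*v - I)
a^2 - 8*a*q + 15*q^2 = (a - 5*q)*(a - 3*q)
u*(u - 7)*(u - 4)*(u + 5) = u^4 - 6*u^3 - 27*u^2 + 140*u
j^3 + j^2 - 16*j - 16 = (j - 4)*(j + 1)*(j + 4)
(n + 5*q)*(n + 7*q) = n^2 + 12*n*q + 35*q^2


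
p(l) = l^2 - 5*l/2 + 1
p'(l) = 2*l - 5/2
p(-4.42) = 31.59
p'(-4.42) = -11.34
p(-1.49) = 6.95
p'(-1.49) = -5.48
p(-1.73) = 8.32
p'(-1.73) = -5.96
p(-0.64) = 3.01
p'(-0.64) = -3.78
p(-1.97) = 9.81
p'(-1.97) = -6.44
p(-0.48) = 2.43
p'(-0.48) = -3.46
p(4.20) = 8.14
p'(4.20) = 5.90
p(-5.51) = 45.14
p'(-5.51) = -13.52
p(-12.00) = 175.00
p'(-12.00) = -26.50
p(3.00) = 2.50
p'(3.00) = 3.50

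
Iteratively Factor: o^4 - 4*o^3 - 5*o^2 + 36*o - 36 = (o - 2)*(o^3 - 2*o^2 - 9*o + 18) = (o - 3)*(o - 2)*(o^2 + o - 6) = (o - 3)*(o - 2)^2*(o + 3)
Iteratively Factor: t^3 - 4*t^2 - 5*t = (t - 5)*(t^2 + t) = (t - 5)*(t + 1)*(t)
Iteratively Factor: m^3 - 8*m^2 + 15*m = (m - 5)*(m^2 - 3*m) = m*(m - 5)*(m - 3)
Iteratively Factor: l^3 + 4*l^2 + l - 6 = (l + 2)*(l^2 + 2*l - 3) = (l + 2)*(l + 3)*(l - 1)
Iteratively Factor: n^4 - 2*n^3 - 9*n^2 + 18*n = (n - 2)*(n^3 - 9*n) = n*(n - 2)*(n^2 - 9) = n*(n - 3)*(n - 2)*(n + 3)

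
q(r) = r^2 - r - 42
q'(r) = 2*r - 1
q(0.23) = -42.18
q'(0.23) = -0.54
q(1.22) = -41.73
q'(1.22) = 1.44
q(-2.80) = -31.36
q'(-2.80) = -6.60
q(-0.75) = -40.69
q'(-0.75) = -2.50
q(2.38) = -38.72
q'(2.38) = 3.76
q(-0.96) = -40.12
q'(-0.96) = -2.92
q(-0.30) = -41.61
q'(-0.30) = -1.60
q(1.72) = -40.76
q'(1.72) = 2.44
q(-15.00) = 198.00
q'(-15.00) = -31.00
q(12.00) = 90.00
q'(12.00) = 23.00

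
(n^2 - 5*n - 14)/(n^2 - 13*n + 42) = (n + 2)/(n - 6)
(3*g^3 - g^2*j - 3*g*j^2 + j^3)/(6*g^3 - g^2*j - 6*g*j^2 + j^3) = (3*g - j)/(6*g - j)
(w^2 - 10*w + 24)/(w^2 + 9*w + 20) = (w^2 - 10*w + 24)/(w^2 + 9*w + 20)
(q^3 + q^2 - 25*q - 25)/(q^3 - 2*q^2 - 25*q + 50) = (q + 1)/(q - 2)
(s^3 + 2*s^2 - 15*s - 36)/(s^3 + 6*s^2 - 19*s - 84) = (s + 3)/(s + 7)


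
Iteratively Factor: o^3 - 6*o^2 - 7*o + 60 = (o + 3)*(o^2 - 9*o + 20) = (o - 5)*(o + 3)*(o - 4)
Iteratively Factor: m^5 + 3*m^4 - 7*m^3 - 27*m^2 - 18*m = (m - 3)*(m^4 + 6*m^3 + 11*m^2 + 6*m) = m*(m - 3)*(m^3 + 6*m^2 + 11*m + 6) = m*(m - 3)*(m + 2)*(m^2 + 4*m + 3) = m*(m - 3)*(m + 1)*(m + 2)*(m + 3)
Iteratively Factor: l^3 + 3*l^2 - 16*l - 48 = (l + 4)*(l^2 - l - 12) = (l + 3)*(l + 4)*(l - 4)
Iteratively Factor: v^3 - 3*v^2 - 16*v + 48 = (v - 4)*(v^2 + v - 12) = (v - 4)*(v + 4)*(v - 3)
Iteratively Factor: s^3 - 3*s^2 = (s - 3)*(s^2) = s*(s - 3)*(s)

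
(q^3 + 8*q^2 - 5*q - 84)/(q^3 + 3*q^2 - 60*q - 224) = (q - 3)/(q - 8)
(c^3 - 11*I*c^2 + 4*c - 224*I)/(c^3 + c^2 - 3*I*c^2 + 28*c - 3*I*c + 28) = (c - 8*I)/(c + 1)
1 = 1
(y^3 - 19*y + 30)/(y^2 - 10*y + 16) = (y^2 + 2*y - 15)/(y - 8)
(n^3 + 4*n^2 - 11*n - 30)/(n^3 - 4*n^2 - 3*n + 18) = (n + 5)/(n - 3)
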